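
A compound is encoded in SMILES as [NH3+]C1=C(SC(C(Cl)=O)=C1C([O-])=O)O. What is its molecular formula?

C6H4ClNO4S

Heavy atoms from the SMILES: 6 C, 1 Cl, 1 N, 4 O, 1 S.
Implicit hydrogens by atom environment:
  4 × C (aromatic): no H
  2 × C: no H
  2 × O: no H
  1 × Cl: no H
  1 × N (charge +1): 3 H
  1 × O: 1 H
  1 × O (charge -1): no H
  1 × S (aromatic): no H
  Total hydrogens = 4.
Molecular formula: C6H4ClNO4S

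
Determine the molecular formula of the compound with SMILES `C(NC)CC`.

C4H11N

Heavy atoms from the SMILES: 4 C, 1 N.
Implicit hydrogens by atom environment:
  2 × C: 3 H each → 6
  2 × C: 2 H each → 4
  1 × N: 1 H
  Total hydrogens = 11.
Molecular formula: C4H11N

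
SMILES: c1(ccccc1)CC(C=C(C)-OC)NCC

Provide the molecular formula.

C14H21NO

Heavy atoms from the SMILES: 14 C, 1 N, 1 O.
Implicit hydrogens by atom environment:
  5 × C (aromatic): 1 H each → 5
  3 × C: 3 H each → 9
  2 × C: 2 H each → 4
  2 × C: 1 H each → 2
  1 × C: no H
  1 × C (aromatic): no H
  1 × N: 1 H
  1 × O: no H
  Total hydrogens = 21.
Molecular formula: C14H21NO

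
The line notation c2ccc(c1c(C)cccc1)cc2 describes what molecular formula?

Heavy atoms from the SMILES: 13 C.
Implicit hydrogens by atom environment:
  9 × C (aromatic): 1 H each → 9
  3 × C (aromatic): no H
  1 × C: 3 H
  Total hydrogens = 12.
Molecular formula: C13H12

C13H12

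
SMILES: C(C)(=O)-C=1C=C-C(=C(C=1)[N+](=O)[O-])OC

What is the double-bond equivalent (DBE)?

6

Molecular formula from the SMILES: C9H9NO4.
DoU = (2C + 2 + N − H − X)/2 = (2·9 + 2 + 1 − 9 − 0)/2 = 12/2 = 6.
(Structurally: 1 ring(s) + 5 π bond(s) = 6.)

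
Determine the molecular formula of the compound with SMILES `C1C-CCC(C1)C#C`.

Heavy atoms from the SMILES: 8 C.
Implicit hydrogens by atom environment:
  5 × C: 2 H each → 10
  2 × C: 1 H each → 2
  1 × C: no H
  Total hydrogens = 12.
Molecular formula: C8H12

C8H12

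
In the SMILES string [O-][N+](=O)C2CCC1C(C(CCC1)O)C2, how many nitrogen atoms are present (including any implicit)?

1

The symbol for nitrogen appears 1 time in the SMILES.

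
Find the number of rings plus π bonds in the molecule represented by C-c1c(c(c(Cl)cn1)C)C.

4

Molecular formula from the SMILES: C8H10ClN.
DoU = (2C + 2 + N − H − X)/2 = (2·8 + 2 + 1 − 10 − 1)/2 = 8/2 = 4.
(Structurally: 1 ring(s) + 3 π bond(s) = 4.)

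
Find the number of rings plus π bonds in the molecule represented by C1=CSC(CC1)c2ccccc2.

6

Molecular formula from the SMILES: C11H12S.
DoU = (2C + 2 + N − H − X)/2 = (2·11 + 2 + 0 − 12 − 0)/2 = 12/2 = 6.
(Structurally: 2 ring(s) + 4 π bond(s) = 6.)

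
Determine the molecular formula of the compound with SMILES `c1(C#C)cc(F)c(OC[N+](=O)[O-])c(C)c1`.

Heavy atoms from the SMILES: 10 C, 1 F, 1 N, 3 O.
Implicit hydrogens by atom environment:
  4 × C (aromatic): no H
  2 × C (aromatic): 1 H each → 2
  2 × O: no H
  1 × C: 3 H
  1 × C: 2 H
  1 × C: 1 H
  1 × C: no H
  1 × F: no H
  1 × N (charge +1): no H
  1 × O (charge -1): no H
  Total hydrogens = 8.
Molecular formula: C10H8FNO3

C10H8FNO3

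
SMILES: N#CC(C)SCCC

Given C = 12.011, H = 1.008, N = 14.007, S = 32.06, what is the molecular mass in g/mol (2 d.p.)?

Molecular formula: C6H11NS.
M = 6×12.011 + 11×1.008 + 1×14.007 + 1×32.06 = 129.22 g/mol.

129.22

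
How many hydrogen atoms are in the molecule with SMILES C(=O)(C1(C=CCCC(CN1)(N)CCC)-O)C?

Hydrogens are implicit in SMILES; fill each atom to its normal valence:
  5 × C: 2 H each → 10
  3 × C: no H
  2 × C: 3 H each → 6
  2 × C: 1 H each → 2
  1 × N: 2 H
  1 × N: 1 H
  1 × O: 1 H
  1 × O: no H
  Total hydrogens = 22.

22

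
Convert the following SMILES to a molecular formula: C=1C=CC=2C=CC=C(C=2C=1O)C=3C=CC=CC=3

Heavy atoms from the SMILES: 16 C, 1 O.
Implicit hydrogens by atom environment:
  11 × C (aromatic): 1 H each → 11
  5 × C (aromatic): no H
  1 × O: 1 H
  Total hydrogens = 12.
Molecular formula: C16H12O

C16H12O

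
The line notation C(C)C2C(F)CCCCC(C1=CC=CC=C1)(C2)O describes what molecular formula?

Heavy atoms from the SMILES: 16 C, 1 F, 1 O.
Implicit hydrogens by atom environment:
  6 × C: 2 H each → 12
  5 × C (aromatic): 1 H each → 5
  2 × C: 1 H each → 2
  1 × C: 3 H
  1 × C: no H
  1 × C (aromatic): no H
  1 × F: no H
  1 × O: 1 H
  Total hydrogens = 23.
Molecular formula: C16H23FO

C16H23FO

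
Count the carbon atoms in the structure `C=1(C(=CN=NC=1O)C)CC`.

7

The symbol for carbon appears 7 times in the SMILES.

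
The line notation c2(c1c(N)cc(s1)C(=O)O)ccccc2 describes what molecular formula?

C11H9NO2S

Heavy atoms from the SMILES: 11 C, 1 N, 2 O, 1 S.
Implicit hydrogens by atom environment:
  6 × C (aromatic): 1 H each → 6
  4 × C (aromatic): no H
  1 × C: no H
  1 × N: 2 H
  1 × O: 1 H
  1 × O: no H
  1 × S (aromatic): no H
  Total hydrogens = 9.
Molecular formula: C11H9NO2S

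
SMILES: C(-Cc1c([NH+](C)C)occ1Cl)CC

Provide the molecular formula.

Heavy atoms from the SMILES: 10 C, 1 Cl, 1 N, 1 O.
Implicit hydrogens by atom environment:
  3 × C: 3 H each → 9
  3 × C: 2 H each → 6
  3 × C (aromatic): no H
  1 × C (aromatic): 1 H
  1 × Cl: no H
  1 × N (charge +1): 1 H
  1 × O (aromatic): no H
  Total hydrogens = 17.
Net charge +1.
Molecular formula: C10H17ClNO+

C10H17ClNO+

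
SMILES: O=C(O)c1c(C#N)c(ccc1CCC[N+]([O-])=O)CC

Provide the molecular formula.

C13H14N2O4

Heavy atoms from the SMILES: 13 C, 2 N, 4 O.
Implicit hydrogens by atom environment:
  4 × C: 2 H each → 8
  4 × C (aromatic): no H
  2 × C (aromatic): 1 H each → 2
  2 × C: no H
  2 × O: no H
  1 × C: 3 H
  1 × N: no H
  1 × N (charge +1): no H
  1 × O: 1 H
  1 × O (charge -1): no H
  Total hydrogens = 14.
Molecular formula: C13H14N2O4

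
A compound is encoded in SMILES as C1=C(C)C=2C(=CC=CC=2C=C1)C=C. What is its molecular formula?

Heavy atoms from the SMILES: 13 C.
Implicit hydrogens by atom environment:
  6 × C (aromatic): 1 H each → 6
  4 × C (aromatic): no H
  1 × C: 3 H
  1 × C: 2 H
  1 × C: 1 H
  Total hydrogens = 12.
Molecular formula: C13H12

C13H12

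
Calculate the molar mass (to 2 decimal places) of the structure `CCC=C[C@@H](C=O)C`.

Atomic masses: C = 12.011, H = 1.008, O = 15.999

Molecular formula: C7H12O.
M = 7×12.011 + 12×1.008 + 1×15.999 = 112.17 g/mol.

112.17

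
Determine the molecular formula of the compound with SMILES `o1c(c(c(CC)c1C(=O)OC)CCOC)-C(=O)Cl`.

C12H15ClO5

Heavy atoms from the SMILES: 12 C, 1 Cl, 5 O.
Implicit hydrogens by atom environment:
  4 × C (aromatic): no H
  4 × O: no H
  3 × C: 3 H each → 9
  3 × C: 2 H each → 6
  2 × C: no H
  1 × Cl: no H
  1 × O (aromatic): no H
  Total hydrogens = 15.
Molecular formula: C12H15ClO5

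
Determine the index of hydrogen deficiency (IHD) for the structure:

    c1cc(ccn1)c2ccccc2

8

Molecular formula from the SMILES: C11H9N.
DoU = (2C + 2 + N − H − X)/2 = (2·11 + 2 + 1 − 9 − 0)/2 = 16/2 = 8.
(Structurally: 2 ring(s) + 6 π bond(s) = 8.)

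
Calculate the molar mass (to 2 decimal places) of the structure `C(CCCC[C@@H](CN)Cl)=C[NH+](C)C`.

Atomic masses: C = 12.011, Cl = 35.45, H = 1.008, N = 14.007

205.75

Molecular formula: C10H22ClN2+.
M = 10×12.011 + 1×35.45 + 22×1.008 + 2×14.007 = 205.75 g/mol.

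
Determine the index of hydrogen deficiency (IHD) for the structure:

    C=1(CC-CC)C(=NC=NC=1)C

Molecular formula from the SMILES: C9H14N2.
DoU = (2C + 2 + N − H − X)/2 = (2·9 + 2 + 2 − 14 − 0)/2 = 8/2 = 4.
(Structurally: 1 ring(s) + 3 π bond(s) = 4.)

4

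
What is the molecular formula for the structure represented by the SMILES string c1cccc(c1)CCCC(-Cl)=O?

C10H11ClO

Heavy atoms from the SMILES: 10 C, 1 Cl, 1 O.
Implicit hydrogens by atom environment:
  5 × C (aromatic): 1 H each → 5
  3 × C: 2 H each → 6
  1 × C: no H
  1 × C (aromatic): no H
  1 × Cl: no H
  1 × O: no H
  Total hydrogens = 11.
Molecular formula: C10H11ClO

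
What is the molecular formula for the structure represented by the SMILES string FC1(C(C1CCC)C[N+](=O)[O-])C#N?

Heavy atoms from the SMILES: 8 C, 1 F, 2 N, 2 O.
Implicit hydrogens by atom environment:
  3 × C: 2 H each → 6
  2 × C: 1 H each → 2
  2 × C: no H
  1 × C: 3 H
  1 × F: no H
  1 × N: no H
  1 × N (charge +1): no H
  1 × O: no H
  1 × O (charge -1): no H
  Total hydrogens = 11.
Molecular formula: C8H11FN2O2

C8H11FN2O2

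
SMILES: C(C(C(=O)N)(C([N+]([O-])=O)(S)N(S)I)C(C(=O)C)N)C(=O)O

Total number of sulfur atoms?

2

The symbol for sulfur appears 2 times in the SMILES.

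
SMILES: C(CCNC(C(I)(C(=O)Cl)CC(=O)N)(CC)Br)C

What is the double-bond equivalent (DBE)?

Molecular formula from the SMILES: C11H19BrClIN2O2.
DoU = (2C + 2 + N − H − X)/2 = (2·11 + 2 + 2 − 19 − 3)/2 = 4/2 = 2.
(Structurally: 0 ring(s) + 2 π bond(s) = 2.)

2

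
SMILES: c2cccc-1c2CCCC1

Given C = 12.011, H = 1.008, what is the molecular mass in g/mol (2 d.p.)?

Molecular formula: C10H12.
M = 10×12.011 + 12×1.008 = 132.21 g/mol.

132.21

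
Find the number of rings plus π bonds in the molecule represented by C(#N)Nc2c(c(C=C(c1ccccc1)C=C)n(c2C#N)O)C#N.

15

Molecular formula from the SMILES: C17H11N5O.
DoU = (2C + 2 + N − H − X)/2 = (2·17 + 2 + 5 − 11 − 0)/2 = 30/2 = 15.
(Structurally: 2 ring(s) + 13 π bond(s) = 15.)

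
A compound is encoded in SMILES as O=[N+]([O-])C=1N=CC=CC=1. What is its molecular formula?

Heavy atoms from the SMILES: 5 C, 2 N, 2 O.
Implicit hydrogens by atom environment:
  4 × C (aromatic): 1 H each → 4
  1 × C (aromatic): no H
  1 × N (aromatic): no H
  1 × N (charge +1): no H
  1 × O: no H
  1 × O (charge -1): no H
  Total hydrogens = 4.
Molecular formula: C5H4N2O2

C5H4N2O2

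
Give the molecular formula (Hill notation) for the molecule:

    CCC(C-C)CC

Heavy atoms from the SMILES: 7 C.
Implicit hydrogens by atom environment:
  3 × C: 3 H each → 9
  3 × C: 2 H each → 6
  1 × C: 1 H
  Total hydrogens = 16.
Molecular formula: C7H16

C7H16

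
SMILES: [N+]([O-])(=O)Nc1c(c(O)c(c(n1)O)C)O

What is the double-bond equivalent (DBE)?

5

Molecular formula from the SMILES: C6H7N3O5.
DoU = (2C + 2 + N − H − X)/2 = (2·6 + 2 + 3 − 7 − 0)/2 = 10/2 = 5.
(Structurally: 1 ring(s) + 4 π bond(s) = 5.)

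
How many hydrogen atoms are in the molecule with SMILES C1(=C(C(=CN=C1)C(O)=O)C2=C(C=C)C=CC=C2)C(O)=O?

11

Hydrogens are implicit in SMILES; fill each atom to its normal valence:
  6 × C (aromatic): 1 H each → 6
  5 × C (aromatic): no H
  2 × C: no H
  2 × O: 1 H each → 2
  2 × O: no H
  1 × C: 2 H
  1 × C: 1 H
  1 × N (aromatic): no H
  Total hydrogens = 11.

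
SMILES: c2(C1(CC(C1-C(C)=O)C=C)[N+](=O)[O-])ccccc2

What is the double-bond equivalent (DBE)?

8

Molecular formula from the SMILES: C14H15NO3.
DoU = (2C + 2 + N − H − X)/2 = (2·14 + 2 + 1 − 15 − 0)/2 = 16/2 = 8.
(Structurally: 2 ring(s) + 6 π bond(s) = 8.)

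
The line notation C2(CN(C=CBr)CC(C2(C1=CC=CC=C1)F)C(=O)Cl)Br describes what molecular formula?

C14H13Br2ClFNO

Heavy atoms from the SMILES: 2 Br, 14 C, 1 Cl, 1 F, 1 N, 1 O.
Implicit hydrogens by atom environment:
  5 × C (aromatic): 1 H each → 5
  4 × C: 1 H each → 4
  2 × Br: no H
  2 × C: 2 H each → 4
  2 × C: no H
  1 × C (aromatic): no H
  1 × Cl: no H
  1 × F: no H
  1 × N: no H
  1 × O: no H
  Total hydrogens = 13.
Molecular formula: C14H13Br2ClFNO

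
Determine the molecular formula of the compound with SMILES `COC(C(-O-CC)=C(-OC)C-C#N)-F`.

C9H14FNO3

Heavy atoms from the SMILES: 9 C, 1 F, 1 N, 3 O.
Implicit hydrogens by atom environment:
  3 × C: 3 H each → 9
  3 × C: no H
  3 × O: no H
  2 × C: 2 H each → 4
  1 × C: 1 H
  1 × F: no H
  1 × N: no H
  Total hydrogens = 14.
Molecular formula: C9H14FNO3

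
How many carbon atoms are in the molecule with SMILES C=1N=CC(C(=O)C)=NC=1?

6

The symbol for carbon appears 6 times in the SMILES.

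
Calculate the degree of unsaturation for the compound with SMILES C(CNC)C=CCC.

Molecular formula from the SMILES: C7H15N.
DoU = (2C + 2 + N − H − X)/2 = (2·7 + 2 + 1 − 15 − 0)/2 = 2/2 = 1.
(Structurally: 0 ring(s) + 1 π bond(s) = 1.)

1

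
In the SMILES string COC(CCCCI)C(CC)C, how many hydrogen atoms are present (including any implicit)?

Hydrogens are implicit in SMILES; fill each atom to its normal valence:
  5 × C: 2 H each → 10
  3 × C: 3 H each → 9
  2 × C: 1 H each → 2
  1 × I: no H
  1 × O: no H
  Total hydrogens = 21.

21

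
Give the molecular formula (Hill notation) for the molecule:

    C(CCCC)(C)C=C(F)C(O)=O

Heavy atoms from the SMILES: 9 C, 1 F, 2 O.
Implicit hydrogens by atom environment:
  3 × C: 2 H each → 6
  2 × C: 3 H each → 6
  2 × C: 1 H each → 2
  2 × C: no H
  1 × F: no H
  1 × O: 1 H
  1 × O: no H
  Total hydrogens = 15.
Molecular formula: C9H15FO2

C9H15FO2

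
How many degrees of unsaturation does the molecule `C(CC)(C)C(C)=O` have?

Molecular formula from the SMILES: C6H12O.
DoU = (2C + 2 + N − H − X)/2 = (2·6 + 2 + 0 − 12 − 0)/2 = 2/2 = 1.
(Structurally: 0 ring(s) + 1 π bond(s) = 1.)

1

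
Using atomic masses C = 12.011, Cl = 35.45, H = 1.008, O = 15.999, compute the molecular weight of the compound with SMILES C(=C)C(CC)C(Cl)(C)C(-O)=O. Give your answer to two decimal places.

Molecular formula: C8H13ClO2.
M = 8×12.011 + 1×35.45 + 13×1.008 + 2×15.999 = 176.64 g/mol.

176.64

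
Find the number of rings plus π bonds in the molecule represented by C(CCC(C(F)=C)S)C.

Molecular formula from the SMILES: C7H13FS.
DoU = (2C + 2 + N − H − X)/2 = (2·7 + 2 + 0 − 13 − 1)/2 = 2/2 = 1.
(Structurally: 0 ring(s) + 1 π bond(s) = 1.)

1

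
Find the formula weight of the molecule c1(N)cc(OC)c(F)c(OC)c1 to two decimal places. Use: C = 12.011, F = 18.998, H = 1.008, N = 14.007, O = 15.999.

171.17

Molecular formula: C8H10FNO2.
M = 8×12.011 + 1×18.998 + 10×1.008 + 1×14.007 + 2×15.999 = 171.17 g/mol.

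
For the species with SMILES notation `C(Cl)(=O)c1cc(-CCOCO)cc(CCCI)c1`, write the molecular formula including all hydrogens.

C13H16ClIO3

Heavy atoms from the SMILES: 13 C, 1 Cl, 1 I, 3 O.
Implicit hydrogens by atom environment:
  6 × C: 2 H each → 12
  3 × C (aromatic): 1 H each → 3
  3 × C (aromatic): no H
  2 × O: no H
  1 × C: no H
  1 × Cl: no H
  1 × I: no H
  1 × O: 1 H
  Total hydrogens = 16.
Molecular formula: C13H16ClIO3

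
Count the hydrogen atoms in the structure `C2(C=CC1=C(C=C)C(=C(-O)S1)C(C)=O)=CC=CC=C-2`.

Hydrogens are implicit in SMILES; fill each atom to its normal valence:
  5 × C (aromatic): 1 H each → 5
  5 × C (aromatic): no H
  3 × C: 1 H each → 3
  1 × C: 3 H
  1 × C: 2 H
  1 × C: no H
  1 × O: 1 H
  1 × O: no H
  1 × S (aromatic): no H
  Total hydrogens = 14.

14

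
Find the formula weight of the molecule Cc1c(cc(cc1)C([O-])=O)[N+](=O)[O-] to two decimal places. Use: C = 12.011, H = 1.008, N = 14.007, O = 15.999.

180.14

Molecular formula: C8H6NO4-.
M = 8×12.011 + 6×1.008 + 1×14.007 + 4×15.999 = 180.14 g/mol.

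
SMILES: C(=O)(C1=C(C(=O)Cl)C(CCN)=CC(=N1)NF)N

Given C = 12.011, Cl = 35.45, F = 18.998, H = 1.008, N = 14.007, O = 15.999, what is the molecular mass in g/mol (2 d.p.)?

Molecular formula: C9H10ClFN4O2.
M = 9×12.011 + 1×35.45 + 1×18.998 + 10×1.008 + 4×14.007 + 2×15.999 = 260.65 g/mol.

260.65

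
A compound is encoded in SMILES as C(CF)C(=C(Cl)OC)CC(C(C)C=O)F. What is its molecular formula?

C10H15ClF2O2

Heavy atoms from the SMILES: 10 C, 1 Cl, 2 F, 2 O.
Implicit hydrogens by atom environment:
  3 × C: 2 H each → 6
  3 × C: 1 H each → 3
  2 × C: 3 H each → 6
  2 × C: no H
  2 × F: no H
  2 × O: no H
  1 × Cl: no H
  Total hydrogens = 15.
Molecular formula: C10H15ClF2O2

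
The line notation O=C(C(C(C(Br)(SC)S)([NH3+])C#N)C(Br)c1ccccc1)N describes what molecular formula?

C13H16Br2N3OS2+

Heavy atoms from the SMILES: 2 Br, 13 C, 3 N, 1 O, 2 S.
Implicit hydrogens by atom environment:
  5 × C (aromatic): 1 H each → 5
  4 × C: no H
  2 × Br: no H
  2 × C: 1 H each → 2
  1 × C: 3 H
  1 × C (aromatic): no H
  1 × N (charge +1): 3 H
  1 × N: 2 H
  1 × N: no H
  1 × O: no H
  1 × S: 1 H
  1 × S: no H
  Total hydrogens = 16.
Net charge +1.
Molecular formula: C13H16Br2N3OS2+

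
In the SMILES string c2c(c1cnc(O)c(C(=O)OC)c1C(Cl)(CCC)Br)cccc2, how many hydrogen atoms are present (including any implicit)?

Hydrogens are implicit in SMILES; fill each atom to its normal valence:
  6 × C (aromatic): 1 H each → 6
  5 × C (aromatic): no H
  2 × C: 3 H each → 6
  2 × C: 2 H each → 4
  2 × C: no H
  2 × O: no H
  1 × Br: no H
  1 × Cl: no H
  1 × N (aromatic): no H
  1 × O: 1 H
  Total hydrogens = 17.

17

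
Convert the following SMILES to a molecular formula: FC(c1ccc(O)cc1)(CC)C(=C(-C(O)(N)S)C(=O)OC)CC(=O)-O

C16H20FNO6S

Heavy atoms from the SMILES: 16 C, 1 F, 1 N, 6 O, 1 S.
Implicit hydrogens by atom environment:
  6 × C: no H
  4 × C (aromatic): 1 H each → 4
  3 × O: 1 H each → 3
  3 × O: no H
  2 × C: 3 H each → 6
  2 × C: 2 H each → 4
  2 × C (aromatic): no H
  1 × F: no H
  1 × N: 2 H
  1 × S: 1 H
  Total hydrogens = 20.
Molecular formula: C16H20FNO6S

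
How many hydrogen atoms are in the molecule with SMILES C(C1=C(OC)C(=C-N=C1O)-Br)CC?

Hydrogens are implicit in SMILES; fill each atom to its normal valence:
  4 × C (aromatic): no H
  2 × C: 3 H each → 6
  2 × C: 2 H each → 4
  1 × Br: no H
  1 × C (aromatic): 1 H
  1 × N (aromatic): no H
  1 × O: 1 H
  1 × O: no H
  Total hydrogens = 12.

12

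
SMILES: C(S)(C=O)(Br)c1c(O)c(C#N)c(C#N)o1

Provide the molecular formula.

Heavy atoms from the SMILES: 1 Br, 8 C, 2 N, 3 O, 1 S.
Implicit hydrogens by atom environment:
  4 × C (aromatic): no H
  3 × C: no H
  2 × N: no H
  1 × Br: no H
  1 × C: 1 H
  1 × O: 1 H
  1 × O (aromatic): no H
  1 × O: no H
  1 × S: 1 H
  Total hydrogens = 3.
Molecular formula: C8H3BrN2O3S

C8H3BrN2O3S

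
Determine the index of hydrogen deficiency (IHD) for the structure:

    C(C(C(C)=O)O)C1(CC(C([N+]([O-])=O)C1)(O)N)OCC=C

Molecular formula from the SMILES: C12H20N2O6.
DoU = (2C + 2 + N − H − X)/2 = (2·12 + 2 + 2 − 20 − 0)/2 = 8/2 = 4.
(Structurally: 1 ring(s) + 3 π bond(s) = 4.)

4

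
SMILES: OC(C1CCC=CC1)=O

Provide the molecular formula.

C7H10O2

Heavy atoms from the SMILES: 7 C, 2 O.
Implicit hydrogens by atom environment:
  3 × C: 2 H each → 6
  3 × C: 1 H each → 3
  1 × C: no H
  1 × O: 1 H
  1 × O: no H
  Total hydrogens = 10.
Molecular formula: C7H10O2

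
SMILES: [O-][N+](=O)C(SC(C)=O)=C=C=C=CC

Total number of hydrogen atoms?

7

Hydrogens are implicit in SMILES; fill each atom to its normal valence:
  5 × C: no H
  2 × C: 3 H each → 6
  2 × O: no H
  1 × C: 1 H
  1 × N (charge +1): no H
  1 × O (charge -1): no H
  1 × S: no H
  Total hydrogens = 7.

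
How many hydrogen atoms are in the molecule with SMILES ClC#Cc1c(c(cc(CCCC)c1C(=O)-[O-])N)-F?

Hydrogens are implicit in SMILES; fill each atom to its normal valence:
  5 × C (aromatic): no H
  3 × C: 2 H each → 6
  3 × C: no H
  1 × C: 3 H
  1 × C (aromatic): 1 H
  1 × Cl: no H
  1 × F: no H
  1 × N: 2 H
  1 × O: no H
  1 × O (charge -1): no H
  Total hydrogens = 12.

12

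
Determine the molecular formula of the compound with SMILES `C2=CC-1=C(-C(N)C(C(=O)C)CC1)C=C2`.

Heavy atoms from the SMILES: 12 C, 1 N, 1 O.
Implicit hydrogens by atom environment:
  4 × C (aromatic): 1 H each → 4
  2 × C: 2 H each → 4
  2 × C: 1 H each → 2
  2 × C (aromatic): no H
  1 × C: 3 H
  1 × C: no H
  1 × N: 2 H
  1 × O: no H
  Total hydrogens = 15.
Molecular formula: C12H15NO

C12H15NO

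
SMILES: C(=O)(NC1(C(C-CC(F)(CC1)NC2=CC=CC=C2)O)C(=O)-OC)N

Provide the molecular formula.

C16H22FN3O4

Heavy atoms from the SMILES: 16 C, 1 F, 3 N, 4 O.
Implicit hydrogens by atom environment:
  5 × C (aromatic): 1 H each → 5
  4 × C: 2 H each → 8
  4 × C: no H
  3 × O: no H
  2 × N: 1 H each → 2
  1 × C: 3 H
  1 × C: 1 H
  1 × C (aromatic): no H
  1 × F: no H
  1 × N: 2 H
  1 × O: 1 H
  Total hydrogens = 22.
Molecular formula: C16H22FN3O4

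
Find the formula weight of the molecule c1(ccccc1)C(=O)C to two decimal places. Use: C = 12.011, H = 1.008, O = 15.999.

120.15

Molecular formula: C8H8O.
M = 8×12.011 + 8×1.008 + 1×15.999 = 120.15 g/mol.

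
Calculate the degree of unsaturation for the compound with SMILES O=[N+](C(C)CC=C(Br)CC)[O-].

Molecular formula from the SMILES: C7H12BrNO2.
DoU = (2C + 2 + N − H − X)/2 = (2·7 + 2 + 1 − 12 − 1)/2 = 4/2 = 2.
(Structurally: 0 ring(s) + 2 π bond(s) = 2.)

2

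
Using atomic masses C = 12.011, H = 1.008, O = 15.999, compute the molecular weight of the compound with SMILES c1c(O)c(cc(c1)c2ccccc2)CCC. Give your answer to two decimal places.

212.29

Molecular formula: C15H16O.
M = 15×12.011 + 16×1.008 + 1×15.999 = 212.29 g/mol.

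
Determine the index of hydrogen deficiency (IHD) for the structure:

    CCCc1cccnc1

4

Molecular formula from the SMILES: C8H11N.
DoU = (2C + 2 + N − H − X)/2 = (2·8 + 2 + 1 − 11 − 0)/2 = 8/2 = 4.
(Structurally: 1 ring(s) + 3 π bond(s) = 4.)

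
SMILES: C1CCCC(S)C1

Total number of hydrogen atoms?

Hydrogens are implicit in SMILES; fill each atom to its normal valence:
  5 × C: 2 H each → 10
  1 × C: 1 H
  1 × S: 1 H
  Total hydrogens = 12.

12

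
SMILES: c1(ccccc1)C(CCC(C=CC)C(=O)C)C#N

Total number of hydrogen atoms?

19

Hydrogens are implicit in SMILES; fill each atom to its normal valence:
  5 × C (aromatic): 1 H each → 5
  4 × C: 1 H each → 4
  2 × C: 3 H each → 6
  2 × C: 2 H each → 4
  2 × C: no H
  1 × C (aromatic): no H
  1 × N: no H
  1 × O: no H
  Total hydrogens = 19.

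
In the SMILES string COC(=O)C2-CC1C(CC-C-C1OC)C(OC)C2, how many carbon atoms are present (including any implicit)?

14

The symbol for carbon appears 14 times in the SMILES.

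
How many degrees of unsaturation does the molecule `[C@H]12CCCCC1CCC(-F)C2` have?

2

Molecular formula from the SMILES: C10H17F.
DoU = (2C + 2 + N − H − X)/2 = (2·10 + 2 + 0 − 17 − 1)/2 = 4/2 = 2.
(Structurally: 2 ring(s) + 0 π bond(s) = 2.)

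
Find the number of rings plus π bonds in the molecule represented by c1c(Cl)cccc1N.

Molecular formula from the SMILES: C6H6ClN.
DoU = (2C + 2 + N − H − X)/2 = (2·6 + 2 + 1 − 6 − 1)/2 = 8/2 = 4.
(Structurally: 1 ring(s) + 3 π bond(s) = 4.)

4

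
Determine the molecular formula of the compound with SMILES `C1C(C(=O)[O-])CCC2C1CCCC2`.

Heavy atoms from the SMILES: 11 C, 2 O.
Implicit hydrogens by atom environment:
  7 × C: 2 H each → 14
  3 × C: 1 H each → 3
  1 × C: no H
  1 × O: no H
  1 × O (charge -1): no H
  Total hydrogens = 17.
Net charge -1.
Molecular formula: C11H17O2-

C11H17O2-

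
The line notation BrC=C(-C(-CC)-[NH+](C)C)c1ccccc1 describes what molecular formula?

C13H19BrN+

Heavy atoms from the SMILES: 1 Br, 13 C, 1 N.
Implicit hydrogens by atom environment:
  5 × C (aromatic): 1 H each → 5
  3 × C: 3 H each → 9
  2 × C: 1 H each → 2
  1 × Br: no H
  1 × C: 2 H
  1 × C: no H
  1 × C (aromatic): no H
  1 × N (charge +1): 1 H
  Total hydrogens = 19.
Net charge +1.
Molecular formula: C13H19BrN+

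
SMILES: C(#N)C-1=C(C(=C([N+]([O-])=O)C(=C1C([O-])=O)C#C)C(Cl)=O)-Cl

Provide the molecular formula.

Heavy atoms from the SMILES: 11 C, 2 Cl, 2 N, 5 O.
Implicit hydrogens by atom environment:
  6 × C (aromatic): no H
  4 × C: no H
  3 × O: no H
  2 × Cl: no H
  2 × O (charge -1): no H
  1 × C: 1 H
  1 × N (charge +1): no H
  1 × N: no H
  Total hydrogens = 1.
Net charge -1.
Molecular formula: C11HCl2N2O5-

C11HCl2N2O5-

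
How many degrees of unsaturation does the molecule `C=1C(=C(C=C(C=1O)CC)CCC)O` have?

Molecular formula from the SMILES: C11H16O2.
DoU = (2C + 2 + N − H − X)/2 = (2·11 + 2 + 0 − 16 − 0)/2 = 8/2 = 4.
(Structurally: 1 ring(s) + 3 π bond(s) = 4.)

4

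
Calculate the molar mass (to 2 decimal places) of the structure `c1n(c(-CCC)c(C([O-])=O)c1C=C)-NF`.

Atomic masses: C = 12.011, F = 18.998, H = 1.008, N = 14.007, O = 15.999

Molecular formula: C10H12FN2O2-.
M = 10×12.011 + 1×18.998 + 12×1.008 + 2×14.007 + 2×15.999 = 211.22 g/mol.

211.22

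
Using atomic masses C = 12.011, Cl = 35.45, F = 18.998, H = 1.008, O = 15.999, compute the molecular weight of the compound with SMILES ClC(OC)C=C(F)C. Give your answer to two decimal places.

Molecular formula: C5H8ClFO.
M = 5×12.011 + 1×35.45 + 1×18.998 + 8×1.008 + 1×15.999 = 138.57 g/mol.

138.57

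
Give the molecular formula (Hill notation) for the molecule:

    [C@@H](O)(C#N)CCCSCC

Heavy atoms from the SMILES: 7 C, 1 N, 1 O, 1 S.
Implicit hydrogens by atom environment:
  4 × C: 2 H each → 8
  1 × C: 3 H
  1 × C: 1 H
  1 × C: no H
  1 × N: no H
  1 × O: 1 H
  1 × S: no H
  Total hydrogens = 13.
Molecular formula: C7H13NOS

C7H13NOS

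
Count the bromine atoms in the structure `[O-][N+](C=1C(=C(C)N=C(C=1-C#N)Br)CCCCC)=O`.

The symbol for bromine appears 1 time in the SMILES.

1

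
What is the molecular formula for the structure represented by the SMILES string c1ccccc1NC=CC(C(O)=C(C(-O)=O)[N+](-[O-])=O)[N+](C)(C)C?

Heavy atoms from the SMILES: 15 C, 3 N, 5 O.
Implicit hydrogens by atom environment:
  5 × C (aromatic): 1 H each → 5
  3 × C: 3 H each → 9
  3 × C: 1 H each → 3
  3 × C: no H
  2 × N (charge +1): no H
  2 × O: 1 H each → 2
  2 × O: no H
  1 × C (aromatic): no H
  1 × N: 1 H
  1 × O (charge -1): no H
  Total hydrogens = 20.
Net charge +1.
Molecular formula: C15H20N3O5+

C15H20N3O5+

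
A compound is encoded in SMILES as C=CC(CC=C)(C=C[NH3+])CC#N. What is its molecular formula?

Heavy atoms from the SMILES: 10 C, 2 N.
Implicit hydrogens by atom environment:
  4 × C: 2 H each → 8
  4 × C: 1 H each → 4
  2 × C: no H
  1 × N (charge +1): 3 H
  1 × N: no H
  Total hydrogens = 15.
Net charge +1.
Molecular formula: C10H15N2+

C10H15N2+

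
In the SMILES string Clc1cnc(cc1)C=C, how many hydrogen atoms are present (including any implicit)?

6

Hydrogens are implicit in SMILES; fill each atom to its normal valence:
  3 × C (aromatic): 1 H each → 3
  2 × C (aromatic): no H
  1 × C: 2 H
  1 × C: 1 H
  1 × Cl: no H
  1 × N (aromatic): no H
  Total hydrogens = 6.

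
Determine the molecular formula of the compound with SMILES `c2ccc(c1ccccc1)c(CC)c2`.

Heavy atoms from the SMILES: 14 C.
Implicit hydrogens by atom environment:
  9 × C (aromatic): 1 H each → 9
  3 × C (aromatic): no H
  1 × C: 3 H
  1 × C: 2 H
  Total hydrogens = 14.
Molecular formula: C14H14

C14H14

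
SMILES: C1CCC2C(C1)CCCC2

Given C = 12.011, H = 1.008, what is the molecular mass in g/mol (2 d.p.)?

138.25

Molecular formula: C10H18.
M = 10×12.011 + 18×1.008 = 138.25 g/mol.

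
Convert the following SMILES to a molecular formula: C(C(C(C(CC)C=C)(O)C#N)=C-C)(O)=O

C11H15NO3

Heavy atoms from the SMILES: 11 C, 1 N, 3 O.
Implicit hydrogens by atom environment:
  4 × C: no H
  3 × C: 1 H each → 3
  2 × C: 3 H each → 6
  2 × C: 2 H each → 4
  2 × O: 1 H each → 2
  1 × N: no H
  1 × O: no H
  Total hydrogens = 15.
Molecular formula: C11H15NO3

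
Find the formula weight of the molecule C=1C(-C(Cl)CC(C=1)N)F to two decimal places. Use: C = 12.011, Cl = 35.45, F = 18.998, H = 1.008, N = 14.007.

Molecular formula: C6H9ClFN.
M = 6×12.011 + 1×35.45 + 1×18.998 + 9×1.008 + 1×14.007 = 149.59 g/mol.

149.59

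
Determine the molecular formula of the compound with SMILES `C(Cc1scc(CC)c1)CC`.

Heavy atoms from the SMILES: 10 C, 1 S.
Implicit hydrogens by atom environment:
  4 × C: 2 H each → 8
  2 × C: 3 H each → 6
  2 × C (aromatic): 1 H each → 2
  2 × C (aromatic): no H
  1 × S (aromatic): no H
  Total hydrogens = 16.
Molecular formula: C10H16S

C10H16S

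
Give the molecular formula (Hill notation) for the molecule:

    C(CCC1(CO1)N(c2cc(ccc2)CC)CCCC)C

C18H29NO

Heavy atoms from the SMILES: 18 C, 1 N, 1 O.
Implicit hydrogens by atom environment:
  8 × C: 2 H each → 16
  4 × C (aromatic): 1 H each → 4
  3 × C: 3 H each → 9
  2 × C (aromatic): no H
  1 × C: no H
  1 × N: no H
  1 × O: no H
  Total hydrogens = 29.
Molecular formula: C18H29NO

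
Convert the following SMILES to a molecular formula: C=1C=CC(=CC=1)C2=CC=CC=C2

Heavy atoms from the SMILES: 12 C.
Implicit hydrogens by atom environment:
  10 × C (aromatic): 1 H each → 10
  2 × C (aromatic): no H
  Total hydrogens = 10.
Molecular formula: C12H10

C12H10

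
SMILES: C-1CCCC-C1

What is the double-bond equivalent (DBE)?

Molecular formula from the SMILES: C6H12.
DoU = (2C + 2 + N − H − X)/2 = (2·6 + 2 + 0 − 12 − 0)/2 = 2/2 = 1.
(Structurally: 1 ring(s) + 0 π bond(s) = 1.)

1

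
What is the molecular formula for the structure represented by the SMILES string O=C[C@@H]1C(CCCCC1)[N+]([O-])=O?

C8H13NO3

Heavy atoms from the SMILES: 8 C, 1 N, 3 O.
Implicit hydrogens by atom environment:
  5 × C: 2 H each → 10
  3 × C: 1 H each → 3
  2 × O: no H
  1 × N (charge +1): no H
  1 × O (charge -1): no H
  Total hydrogens = 13.
Molecular formula: C8H13NO3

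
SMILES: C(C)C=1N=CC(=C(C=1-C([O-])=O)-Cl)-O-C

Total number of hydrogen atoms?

Hydrogens are implicit in SMILES; fill each atom to its normal valence:
  4 × C (aromatic): no H
  2 × C: 3 H each → 6
  2 × O: no H
  1 × C: 2 H
  1 × C (aromatic): 1 H
  1 × C: no H
  1 × Cl: no H
  1 × N (aromatic): no H
  1 × O (charge -1): no H
  Total hydrogens = 9.

9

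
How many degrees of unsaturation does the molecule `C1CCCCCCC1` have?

1

Molecular formula from the SMILES: C8H16.
DoU = (2C + 2 + N − H − X)/2 = (2·8 + 2 + 0 − 16 − 0)/2 = 2/2 = 1.
(Structurally: 1 ring(s) + 0 π bond(s) = 1.)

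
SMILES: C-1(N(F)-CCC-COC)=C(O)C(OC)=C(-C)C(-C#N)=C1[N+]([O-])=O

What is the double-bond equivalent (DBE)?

Molecular formula from the SMILES: C14H18FN3O5.
DoU = (2C + 2 + N − H − X)/2 = (2·14 + 2 + 3 − 18 − 1)/2 = 14/2 = 7.
(Structurally: 1 ring(s) + 6 π bond(s) = 7.)

7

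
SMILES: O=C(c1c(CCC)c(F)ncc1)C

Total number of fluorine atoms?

1

The symbol for fluorine appears 1 time in the SMILES.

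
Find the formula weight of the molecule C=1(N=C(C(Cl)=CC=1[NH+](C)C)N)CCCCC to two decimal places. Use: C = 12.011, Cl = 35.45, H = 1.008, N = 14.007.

242.77

Molecular formula: C12H21ClN3+.
M = 12×12.011 + 1×35.45 + 21×1.008 + 3×14.007 = 242.77 g/mol.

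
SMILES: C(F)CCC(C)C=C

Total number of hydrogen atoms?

Hydrogens are implicit in SMILES; fill each atom to its normal valence:
  4 × C: 2 H each → 8
  2 × C: 1 H each → 2
  1 × C: 3 H
  1 × F: no H
  Total hydrogens = 13.

13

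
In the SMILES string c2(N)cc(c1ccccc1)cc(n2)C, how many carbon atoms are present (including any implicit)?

The symbol for carbon appears 12 times in the SMILES. Lowercase c denotes aromatic carbon and counts toward C.

12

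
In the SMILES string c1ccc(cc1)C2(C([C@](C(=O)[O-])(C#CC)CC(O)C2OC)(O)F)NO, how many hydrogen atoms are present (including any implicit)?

Hydrogens are implicit in SMILES; fill each atom to its normal valence:
  6 × C: no H
  5 × C (aromatic): 1 H each → 5
  3 × O: 1 H each → 3
  2 × C: 3 H each → 6
  2 × C: 1 H each → 2
  2 × O: no H
  1 × C: 2 H
  1 × C (aromatic): no H
  1 × F: no H
  1 × N: 1 H
  1 × O (charge -1): no H
  Total hydrogens = 19.

19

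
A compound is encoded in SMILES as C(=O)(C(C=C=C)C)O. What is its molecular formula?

C6H8O2

Heavy atoms from the SMILES: 6 C, 2 O.
Implicit hydrogens by atom environment:
  2 × C: 1 H each → 2
  2 × C: no H
  1 × C: 3 H
  1 × C: 2 H
  1 × O: 1 H
  1 × O: no H
  Total hydrogens = 8.
Molecular formula: C6H8O2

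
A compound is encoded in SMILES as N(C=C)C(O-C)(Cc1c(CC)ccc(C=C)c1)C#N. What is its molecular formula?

C16H20N2O

Heavy atoms from the SMILES: 16 C, 2 N, 1 O.
Implicit hydrogens by atom environment:
  4 × C: 2 H each → 8
  3 × C (aromatic): 1 H each → 3
  3 × C (aromatic): no H
  2 × C: 3 H each → 6
  2 × C: 1 H each → 2
  2 × C: no H
  1 × N: 1 H
  1 × N: no H
  1 × O: no H
  Total hydrogens = 20.
Molecular formula: C16H20N2O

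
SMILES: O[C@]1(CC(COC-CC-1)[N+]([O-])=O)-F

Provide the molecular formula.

C7H12FNO4

Heavy atoms from the SMILES: 7 C, 1 F, 1 N, 4 O.
Implicit hydrogens by atom environment:
  5 × C: 2 H each → 10
  2 × O: no H
  1 × C: 1 H
  1 × C: no H
  1 × F: no H
  1 × N (charge +1): no H
  1 × O: 1 H
  1 × O (charge -1): no H
  Total hydrogens = 12.
Molecular formula: C7H12FNO4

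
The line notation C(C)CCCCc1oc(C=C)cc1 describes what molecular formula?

C12H18O

Heavy atoms from the SMILES: 12 C, 1 O.
Implicit hydrogens by atom environment:
  6 × C: 2 H each → 12
  2 × C (aromatic): 1 H each → 2
  2 × C (aromatic): no H
  1 × C: 3 H
  1 × C: 1 H
  1 × O (aromatic): no H
  Total hydrogens = 18.
Molecular formula: C12H18O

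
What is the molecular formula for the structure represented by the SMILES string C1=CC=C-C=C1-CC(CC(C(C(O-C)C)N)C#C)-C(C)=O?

C18H25NO2

Heavy atoms from the SMILES: 18 C, 1 N, 2 O.
Implicit hydrogens by atom environment:
  5 × C: 1 H each → 5
  5 × C (aromatic): 1 H each → 5
  3 × C: 3 H each → 9
  2 × C: 2 H each → 4
  2 × C: no H
  2 × O: no H
  1 × C (aromatic): no H
  1 × N: 2 H
  Total hydrogens = 25.
Molecular formula: C18H25NO2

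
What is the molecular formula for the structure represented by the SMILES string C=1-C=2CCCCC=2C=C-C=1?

C10H12

Heavy atoms from the SMILES: 10 C.
Implicit hydrogens by atom environment:
  4 × C: 2 H each → 8
  4 × C (aromatic): 1 H each → 4
  2 × C (aromatic): no H
  Total hydrogens = 12.
Molecular formula: C10H12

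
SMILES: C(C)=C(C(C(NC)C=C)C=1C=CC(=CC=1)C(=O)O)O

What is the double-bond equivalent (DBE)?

Molecular formula from the SMILES: C15H19NO3.
DoU = (2C + 2 + N − H − X)/2 = (2·15 + 2 + 1 − 19 − 0)/2 = 14/2 = 7.
(Structurally: 1 ring(s) + 6 π bond(s) = 7.)

7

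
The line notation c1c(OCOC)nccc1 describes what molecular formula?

C7H9NO2

Heavy atoms from the SMILES: 7 C, 1 N, 2 O.
Implicit hydrogens by atom environment:
  4 × C (aromatic): 1 H each → 4
  2 × O: no H
  1 × C: 3 H
  1 × C: 2 H
  1 × C (aromatic): no H
  1 × N (aromatic): no H
  Total hydrogens = 9.
Molecular formula: C7H9NO2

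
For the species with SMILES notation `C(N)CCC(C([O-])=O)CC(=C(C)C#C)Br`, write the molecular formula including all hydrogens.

C11H15BrNO2-

Heavy atoms from the SMILES: 1 Br, 11 C, 1 N, 2 O.
Implicit hydrogens by atom environment:
  4 × C: 2 H each → 8
  4 × C: no H
  2 × C: 1 H each → 2
  1 × Br: no H
  1 × C: 3 H
  1 × N: 2 H
  1 × O: no H
  1 × O (charge -1): no H
  Total hydrogens = 15.
Net charge -1.
Molecular formula: C11H15BrNO2-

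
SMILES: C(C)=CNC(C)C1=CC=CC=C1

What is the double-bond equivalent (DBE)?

Molecular formula from the SMILES: C11H15N.
DoU = (2C + 2 + N − H − X)/2 = (2·11 + 2 + 1 − 15 − 0)/2 = 10/2 = 5.
(Structurally: 1 ring(s) + 4 π bond(s) = 5.)

5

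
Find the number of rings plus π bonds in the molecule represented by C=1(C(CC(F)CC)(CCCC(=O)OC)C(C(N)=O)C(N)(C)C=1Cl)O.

4

Molecular formula from the SMILES: C16H26ClFN2O4.
DoU = (2C + 2 + N − H − X)/2 = (2·16 + 2 + 2 − 26 − 2)/2 = 8/2 = 4.
(Structurally: 1 ring(s) + 3 π bond(s) = 4.)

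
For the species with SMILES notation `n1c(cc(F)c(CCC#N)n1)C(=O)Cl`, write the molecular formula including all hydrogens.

C8H5ClFN3O

Heavy atoms from the SMILES: 8 C, 1 Cl, 1 F, 3 N, 1 O.
Implicit hydrogens by atom environment:
  3 × C (aromatic): no H
  2 × C: 2 H each → 4
  2 × C: no H
  2 × N (aromatic): no H
  1 × C (aromatic): 1 H
  1 × Cl: no H
  1 × F: no H
  1 × N: no H
  1 × O: no H
  Total hydrogens = 5.
Molecular formula: C8H5ClFN3O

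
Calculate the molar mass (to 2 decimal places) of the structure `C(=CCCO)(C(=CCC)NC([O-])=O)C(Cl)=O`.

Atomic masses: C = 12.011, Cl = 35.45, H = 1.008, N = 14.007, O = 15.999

Molecular formula: C10H13ClNO4-.
M = 10×12.011 + 1×35.45 + 13×1.008 + 1×14.007 + 4×15.999 = 246.67 g/mol.

246.67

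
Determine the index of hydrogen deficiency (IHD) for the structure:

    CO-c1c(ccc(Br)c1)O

Molecular formula from the SMILES: C7H7BrO2.
DoU = (2C + 2 + N − H − X)/2 = (2·7 + 2 + 0 − 7 − 1)/2 = 8/2 = 4.
(Structurally: 1 ring(s) + 3 π bond(s) = 4.)

4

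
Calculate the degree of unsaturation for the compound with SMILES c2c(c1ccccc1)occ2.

7

Molecular formula from the SMILES: C10H8O.
DoU = (2C + 2 + N − H − X)/2 = (2·10 + 2 + 0 − 8 − 0)/2 = 14/2 = 7.
(Structurally: 2 ring(s) + 5 π bond(s) = 7.)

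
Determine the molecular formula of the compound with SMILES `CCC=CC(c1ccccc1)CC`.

Heavy atoms from the SMILES: 13 C.
Implicit hydrogens by atom environment:
  5 × C (aromatic): 1 H each → 5
  3 × C: 1 H each → 3
  2 × C: 3 H each → 6
  2 × C: 2 H each → 4
  1 × C (aromatic): no H
  Total hydrogens = 18.
Molecular formula: C13H18

C13H18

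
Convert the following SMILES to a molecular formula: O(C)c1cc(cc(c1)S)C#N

C8H7NOS

Heavy atoms from the SMILES: 8 C, 1 N, 1 O, 1 S.
Implicit hydrogens by atom environment:
  3 × C (aromatic): 1 H each → 3
  3 × C (aromatic): no H
  1 × C: 3 H
  1 × C: no H
  1 × N: no H
  1 × O: no H
  1 × S: 1 H
  Total hydrogens = 7.
Molecular formula: C8H7NOS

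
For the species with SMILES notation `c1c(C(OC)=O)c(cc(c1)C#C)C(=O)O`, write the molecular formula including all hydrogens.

Heavy atoms from the SMILES: 11 C, 4 O.
Implicit hydrogens by atom environment:
  3 × C (aromatic): 1 H each → 3
  3 × C (aromatic): no H
  3 × C: no H
  3 × O: no H
  1 × C: 3 H
  1 × C: 1 H
  1 × O: 1 H
  Total hydrogens = 8.
Molecular formula: C11H8O4

C11H8O4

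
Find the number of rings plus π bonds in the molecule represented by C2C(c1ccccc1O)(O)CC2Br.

Molecular formula from the SMILES: C10H11BrO2.
DoU = (2C + 2 + N − H − X)/2 = (2·10 + 2 + 0 − 11 − 1)/2 = 10/2 = 5.
(Structurally: 2 ring(s) + 3 π bond(s) = 5.)

5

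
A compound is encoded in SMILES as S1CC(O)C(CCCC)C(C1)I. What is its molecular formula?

Heavy atoms from the SMILES: 9 C, 1 I, 1 O, 1 S.
Implicit hydrogens by atom environment:
  5 × C: 2 H each → 10
  3 × C: 1 H each → 3
  1 × C: 3 H
  1 × I: no H
  1 × O: 1 H
  1 × S: no H
  Total hydrogens = 17.
Molecular formula: C9H17IOS

C9H17IOS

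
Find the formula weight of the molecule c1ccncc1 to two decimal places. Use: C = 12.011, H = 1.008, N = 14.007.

79.10

Molecular formula: C5H5N.
M = 5×12.011 + 5×1.008 + 1×14.007 = 79.10 g/mol.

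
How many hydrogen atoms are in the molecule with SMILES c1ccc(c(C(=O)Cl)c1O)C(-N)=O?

6

Hydrogens are implicit in SMILES; fill each atom to its normal valence:
  3 × C (aromatic): 1 H each → 3
  3 × C (aromatic): no H
  2 × C: no H
  2 × O: no H
  1 × Cl: no H
  1 × N: 2 H
  1 × O: 1 H
  Total hydrogens = 6.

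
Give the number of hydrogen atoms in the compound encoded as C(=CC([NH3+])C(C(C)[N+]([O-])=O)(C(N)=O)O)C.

16

Hydrogens are implicit in SMILES; fill each atom to its normal valence:
  4 × C: 1 H each → 4
  2 × C: 3 H each → 6
  2 × C: no H
  2 × O: no H
  1 × N (charge +1): 3 H
  1 × N: 2 H
  1 × N (charge +1): no H
  1 × O: 1 H
  1 × O (charge -1): no H
  Total hydrogens = 16.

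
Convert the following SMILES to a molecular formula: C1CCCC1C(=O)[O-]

C6H9O2-

Heavy atoms from the SMILES: 6 C, 2 O.
Implicit hydrogens by atom environment:
  4 × C: 2 H each → 8
  1 × C: 1 H
  1 × C: no H
  1 × O: no H
  1 × O (charge -1): no H
  Total hydrogens = 9.
Net charge -1.
Molecular formula: C6H9O2-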